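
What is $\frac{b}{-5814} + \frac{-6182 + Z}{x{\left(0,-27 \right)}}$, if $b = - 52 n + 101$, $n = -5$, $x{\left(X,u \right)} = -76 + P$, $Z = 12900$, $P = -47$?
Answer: $- \frac{686015}{12546} \approx -54.68$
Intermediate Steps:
$x{\left(X,u \right)} = -123$ ($x{\left(X,u \right)} = -76 - 47 = -123$)
$b = 361$ ($b = \left(-52\right) \left(-5\right) + 101 = 260 + 101 = 361$)
$\frac{b}{-5814} + \frac{-6182 + Z}{x{\left(0,-27 \right)}} = \frac{361}{-5814} + \frac{-6182 + 12900}{-123} = 361 \left(- \frac{1}{5814}\right) + 6718 \left(- \frac{1}{123}\right) = - \frac{19}{306} - \frac{6718}{123} = - \frac{686015}{12546}$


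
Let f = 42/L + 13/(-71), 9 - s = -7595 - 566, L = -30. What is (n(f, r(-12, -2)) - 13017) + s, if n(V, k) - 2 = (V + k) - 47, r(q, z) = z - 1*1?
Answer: -1738287/355 ≈ -4896.6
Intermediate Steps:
r(q, z) = -1 + z (r(q, z) = z - 1 = -1 + z)
s = 8170 (s = 9 - (-7595 - 566) = 9 - 1*(-8161) = 9 + 8161 = 8170)
f = -562/355 (f = 42/(-30) + 13/(-71) = 42*(-1/30) + 13*(-1/71) = -7/5 - 13/71 = -562/355 ≈ -1.5831)
n(V, k) = -45 + V + k (n(V, k) = 2 + ((V + k) - 47) = 2 + (-47 + V + k) = -45 + V + k)
(n(f, r(-12, -2)) - 13017) + s = ((-45 - 562/355 + (-1 - 2)) - 13017) + 8170 = ((-45 - 562/355 - 3) - 13017) + 8170 = (-17602/355 - 13017) + 8170 = -4638637/355 + 8170 = -1738287/355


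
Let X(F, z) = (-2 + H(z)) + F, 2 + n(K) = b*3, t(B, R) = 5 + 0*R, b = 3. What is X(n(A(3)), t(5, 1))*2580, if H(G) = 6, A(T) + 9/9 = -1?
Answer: 28380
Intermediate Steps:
A(T) = -2 (A(T) = -1 - 1 = -2)
t(B, R) = 5 (t(B, R) = 5 + 0 = 5)
n(K) = 7 (n(K) = -2 + 3*3 = -2 + 9 = 7)
X(F, z) = 4 + F (X(F, z) = (-2 + 6) + F = 4 + F)
X(n(A(3)), t(5, 1))*2580 = (4 + 7)*2580 = 11*2580 = 28380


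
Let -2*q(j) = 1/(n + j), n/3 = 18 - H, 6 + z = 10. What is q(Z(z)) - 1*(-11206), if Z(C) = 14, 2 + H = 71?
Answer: 3115269/278 ≈ 11206.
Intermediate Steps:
H = 69 (H = -2 + 71 = 69)
z = 4 (z = -6 + 10 = 4)
n = -153 (n = 3*(18 - 1*69) = 3*(18 - 69) = 3*(-51) = -153)
q(j) = -1/(2*(-153 + j))
q(Z(z)) - 1*(-11206) = -1/(-306 + 2*14) - 1*(-11206) = -1/(-306 + 28) + 11206 = -1/(-278) + 11206 = -1*(-1/278) + 11206 = 1/278 + 11206 = 3115269/278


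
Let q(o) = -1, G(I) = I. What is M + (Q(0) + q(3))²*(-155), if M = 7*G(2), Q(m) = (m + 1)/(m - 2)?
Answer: -1339/4 ≈ -334.75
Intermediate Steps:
Q(m) = (1 + m)/(-2 + m)
M = 14 (M = 7*2 = 14)
M + (Q(0) + q(3))²*(-155) = 14 + ((1 + 0)/(-2 + 0) - 1)²*(-155) = 14 + (1/(-2) - 1)²*(-155) = 14 + (-½*1 - 1)²*(-155) = 14 + (-½ - 1)²*(-155) = 14 + (-3/2)²*(-155) = 14 + (9/4)*(-155) = 14 - 1395/4 = -1339/4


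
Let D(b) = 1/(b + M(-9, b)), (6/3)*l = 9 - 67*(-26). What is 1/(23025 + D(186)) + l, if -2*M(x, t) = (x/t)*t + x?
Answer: 3930886633/4489876 ≈ 875.50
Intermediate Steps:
l = 1751/2 (l = (9 - 67*(-26))/2 = (9 + 1742)/2 = (1/2)*1751 = 1751/2 ≈ 875.50)
M(x, t) = -x (M(x, t) = -((x/t)*t + x)/2 = -(x + x)/2 = -x)
D(b) = 1/(9 + b) (D(b) = 1/(b - 1*(-9)) = 1/(b + 9) = 1/(9 + b))
1/(23025 + D(186)) + l = 1/(23025 + 1/(9 + 186)) + 1751/2 = 1/(23025 + 1/195) + 1751/2 = 1/(4489876/195) + 1751/2 = 195/4489876 + 1751/2 = 3930886633/4489876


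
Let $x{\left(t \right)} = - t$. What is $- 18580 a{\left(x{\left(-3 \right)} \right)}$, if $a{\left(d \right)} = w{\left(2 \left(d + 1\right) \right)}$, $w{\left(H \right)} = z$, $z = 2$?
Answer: $-37160$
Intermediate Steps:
$w{\left(H \right)} = 2$
$a{\left(d \right)} = 2$
$- 18580 a{\left(x{\left(-3 \right)} \right)} = \left(-18580\right) 2 = -37160$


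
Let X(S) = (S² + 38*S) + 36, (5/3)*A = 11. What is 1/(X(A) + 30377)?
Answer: 25/767684 ≈ 3.2565e-5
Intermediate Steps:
A = 33/5 (A = (⅗)*11 = 33/5 ≈ 6.6000)
X(S) = 36 + S² + 38*S
1/(X(A) + 30377) = 1/((36 + (33/5)² + 38*(33/5)) + 30377) = 1/((36 + 1089/25 + 1254/5) + 30377) = 1/(8259/25 + 30377) = 1/(767684/25) = 25/767684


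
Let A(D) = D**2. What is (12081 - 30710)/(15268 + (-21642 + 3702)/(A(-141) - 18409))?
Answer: -298064/244093 ≈ -1.2211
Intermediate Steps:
(12081 - 30710)/(15268 + (-21642 + 3702)/(A(-141) - 18409)) = (12081 - 30710)/(15268 + (-21642 + 3702)/((-141)**2 - 18409)) = -18629/(15268 - 17940/(19881 - 18409)) = -18629/(15268 - 17940/1472) = -18629/(15268 - 17940*1/1472) = -18629/(15268 - 195/16) = -18629/244093/16 = -18629*16/244093 = -298064/244093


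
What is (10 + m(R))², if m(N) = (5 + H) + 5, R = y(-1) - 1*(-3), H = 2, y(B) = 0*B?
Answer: 484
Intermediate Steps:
y(B) = 0
R = 3 (R = 0 - 1*(-3) = 0 + 3 = 3)
m(N) = 12 (m(N) = (5 + 2) + 5 = 7 + 5 = 12)
(10 + m(R))² = (10 + 12)² = 22² = 484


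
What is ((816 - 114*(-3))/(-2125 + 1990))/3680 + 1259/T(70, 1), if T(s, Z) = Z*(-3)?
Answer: -34748593/82800 ≈ -419.67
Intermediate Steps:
T(s, Z) = -3*Z
((816 - 114*(-3))/(-2125 + 1990))/3680 + 1259/T(70, 1) = ((816 - 114*(-3))/(-2125 + 1990))/3680 + 1259/((-3*1)) = ((816 + 342)/(-135))*(1/3680) + 1259/(-3) = (1158*(-1/135))*(1/3680) + 1259*(-1/3) = -386/45*1/3680 - 1259/3 = -193/82800 - 1259/3 = -34748593/82800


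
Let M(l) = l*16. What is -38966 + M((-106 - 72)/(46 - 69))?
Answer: -893370/23 ≈ -38842.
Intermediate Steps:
M(l) = 16*l
-38966 + M((-106 - 72)/(46 - 69)) = -38966 + 16*((-106 - 72)/(46 - 69)) = -38966 + 16*(-178/(-23)) = -38966 + 16*(-178*(-1/23)) = -38966 + 16*(178/23) = -38966 + 2848/23 = -893370/23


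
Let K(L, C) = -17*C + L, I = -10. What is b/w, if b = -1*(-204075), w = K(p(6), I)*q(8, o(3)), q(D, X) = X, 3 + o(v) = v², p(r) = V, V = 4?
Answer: 22675/116 ≈ 195.47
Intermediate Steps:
p(r) = 4
K(L, C) = L - 17*C
o(v) = -3 + v²
w = 1044 (w = (4 - 17*(-10))*(-3 + 3²) = (4 + 170)*(-3 + 9) = 174*6 = 1044)
b = 204075
b/w = 204075/1044 = 204075*(1/1044) = 22675/116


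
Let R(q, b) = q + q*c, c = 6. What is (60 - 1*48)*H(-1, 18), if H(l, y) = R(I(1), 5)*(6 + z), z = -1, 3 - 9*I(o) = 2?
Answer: 140/3 ≈ 46.667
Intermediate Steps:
I(o) = ⅑ (I(o) = ⅓ - ⅑*2 = ⅓ - 2/9 = ⅑)
R(q, b) = 7*q (R(q, b) = q + q*6 = q + 6*q = 7*q)
H(l, y) = 35/9 (H(l, y) = (7*(⅑))*(6 - 1) = (7/9)*5 = 35/9)
(60 - 1*48)*H(-1, 18) = (60 - 1*48)*(35/9) = (60 - 48)*(35/9) = 12*(35/9) = 140/3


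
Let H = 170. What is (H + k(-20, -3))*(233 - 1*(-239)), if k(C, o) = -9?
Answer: 75992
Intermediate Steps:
(H + k(-20, -3))*(233 - 1*(-239)) = (170 - 9)*(233 - 1*(-239)) = 161*(233 + 239) = 161*472 = 75992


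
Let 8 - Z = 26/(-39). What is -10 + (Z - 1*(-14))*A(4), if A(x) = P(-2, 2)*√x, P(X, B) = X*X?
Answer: 514/3 ≈ 171.33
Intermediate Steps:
P(X, B) = X²
Z = 26/3 (Z = 8 - 26/(-39) = 8 - 26*(-1)/39 = 8 - 1*(-⅔) = 8 + ⅔ = 26/3 ≈ 8.6667)
A(x) = 4*√x (A(x) = (-2)²*√x = 4*√x)
-10 + (Z - 1*(-14))*A(4) = -10 + (26/3 - 1*(-14))*(4*√4) = -10 + (26/3 + 14)*(4*2) = -10 + (68/3)*8 = -10 + 544/3 = 514/3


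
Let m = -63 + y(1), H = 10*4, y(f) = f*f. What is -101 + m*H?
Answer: -2581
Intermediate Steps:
y(f) = f²
H = 40
m = -62 (m = -63 + 1² = -63 + 1 = -62)
-101 + m*H = -101 - 62*40 = -101 - 2480 = -2581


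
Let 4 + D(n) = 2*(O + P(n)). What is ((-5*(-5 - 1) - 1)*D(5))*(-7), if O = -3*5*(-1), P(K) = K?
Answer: -7308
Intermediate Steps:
O = 15 (O = -15*(-1) = 15)
D(n) = 26 + 2*n (D(n) = -4 + 2*(15 + n) = -4 + (30 + 2*n) = 26 + 2*n)
((-5*(-5 - 1) - 1)*D(5))*(-7) = ((-5*(-5 - 1) - 1)*(26 + 2*5))*(-7) = ((-5*(-6) - 1)*(26 + 10))*(-7) = ((30 - 1)*36)*(-7) = (29*36)*(-7) = 1044*(-7) = -7308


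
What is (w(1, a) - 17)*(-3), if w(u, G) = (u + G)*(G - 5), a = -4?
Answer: -30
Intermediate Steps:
w(u, G) = (-5 + G)*(G + u) (w(u, G) = (G + u)*(-5 + G) = (-5 + G)*(G + u))
(w(1, a) - 17)*(-3) = (((-4)² - 5*(-4) - 5*1 - 4*1) - 17)*(-3) = ((16 + 20 - 5 - 4) - 17)*(-3) = (27 - 17)*(-3) = 10*(-3) = -30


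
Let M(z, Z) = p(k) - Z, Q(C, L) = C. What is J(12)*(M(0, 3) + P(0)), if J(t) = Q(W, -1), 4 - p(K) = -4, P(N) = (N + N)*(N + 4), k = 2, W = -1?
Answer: -5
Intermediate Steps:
P(N) = 2*N*(4 + N) (P(N) = (2*N)*(4 + N) = 2*N*(4 + N))
p(K) = 8 (p(K) = 4 - 1*(-4) = 4 + 4 = 8)
J(t) = -1
M(z, Z) = 8 - Z
J(12)*(M(0, 3) + P(0)) = -((8 - 1*3) + 2*0*(4 + 0)) = -((8 - 3) + 2*0*4) = -(5 + 0) = -1*5 = -5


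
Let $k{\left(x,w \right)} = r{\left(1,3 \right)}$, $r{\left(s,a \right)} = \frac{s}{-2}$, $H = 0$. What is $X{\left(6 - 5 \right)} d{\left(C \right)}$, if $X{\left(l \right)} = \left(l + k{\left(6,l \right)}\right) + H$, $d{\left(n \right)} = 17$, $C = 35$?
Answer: $\frac{17}{2} \approx 8.5$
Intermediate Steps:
$r{\left(s,a \right)} = - \frac{s}{2}$ ($r{\left(s,a \right)} = s \left(- \frac{1}{2}\right) = - \frac{s}{2}$)
$k{\left(x,w \right)} = - \frac{1}{2}$ ($k{\left(x,w \right)} = \left(- \frac{1}{2}\right) 1 = - \frac{1}{2}$)
$X{\left(l \right)} = - \frac{1}{2} + l$ ($X{\left(l \right)} = \left(l - \frac{1}{2}\right) + 0 = \left(- \frac{1}{2} + l\right) + 0 = - \frac{1}{2} + l$)
$X{\left(6 - 5 \right)} d{\left(C \right)} = \left(- \frac{1}{2} + \left(6 - 5\right)\right) 17 = \left(- \frac{1}{2} + 1\right) 17 = \frac{1}{2} \cdot 17 = \frac{17}{2}$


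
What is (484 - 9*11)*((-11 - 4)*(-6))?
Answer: 34650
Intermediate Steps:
(484 - 9*11)*((-11 - 4)*(-6)) = (484 - 99)*(-15*(-6)) = 385*90 = 34650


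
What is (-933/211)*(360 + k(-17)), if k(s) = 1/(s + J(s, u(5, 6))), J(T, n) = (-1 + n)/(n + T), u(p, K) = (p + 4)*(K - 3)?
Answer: -8059565/5064 ≈ -1591.5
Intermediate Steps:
u(p, K) = (-3 + K)*(4 + p) (u(p, K) = (4 + p)*(-3 + K) = (-3 + K)*(4 + p))
J(T, n) = (-1 + n)/(T + n)
k(s) = 1/(s + 26/(27 + s)) (k(s) = 1/(s + (-1 + (-12 - 3*5 + 4*6 + 6*5))/(s + (-12 - 3*5 + 4*6 + 6*5))) = 1/(s + (-1 + (-12 - 15 + 24 + 30))/(s + (-12 - 15 + 24 + 30))) = 1/(s + (-1 + 27)/(s + 27)) = 1/(s + 26/(27 + s)))
(-933/211)*(360 + k(-17)) = (-933/211)*(360 + (27 - 17)/(26 - 17*(27 - 17))) = (-933*1/211)*(360 + 10/(26 - 17*10)) = -933*(360 + 10/(26 - 170))/211 = -933*(360 + 10/(-144))/211 = -933*(360 - 1/144*10)/211 = -933*(360 - 5/72)/211 = -933/211*25915/72 = -8059565/5064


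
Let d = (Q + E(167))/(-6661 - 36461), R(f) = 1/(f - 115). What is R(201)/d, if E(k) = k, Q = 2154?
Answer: -21561/99803 ≈ -0.21604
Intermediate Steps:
R(f) = 1/(-115 + f)
d = -2321/43122 (d = (2154 + 167)/(-6661 - 36461) = 2321/(-43122) = 2321*(-1/43122) = -2321/43122 ≈ -0.053824)
R(201)/d = 1/((-115 + 201)*(-2321/43122)) = -43122/2321/86 = (1/86)*(-43122/2321) = -21561/99803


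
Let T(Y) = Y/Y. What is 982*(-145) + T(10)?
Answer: -142389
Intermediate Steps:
T(Y) = 1
982*(-145) + T(10) = 982*(-145) + 1 = -142390 + 1 = -142389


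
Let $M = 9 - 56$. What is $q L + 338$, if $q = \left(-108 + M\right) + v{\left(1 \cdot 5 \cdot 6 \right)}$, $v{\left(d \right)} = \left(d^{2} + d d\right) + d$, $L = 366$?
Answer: $613388$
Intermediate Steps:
$v{\left(d \right)} = d + 2 d^{2}$ ($v{\left(d \right)} = \left(d^{2} + d^{2}\right) + d = 2 d^{2} + d = d + 2 d^{2}$)
$M = -47$
$q = 1675$ ($q = \left(-108 - 47\right) + 1 \cdot 5 \cdot 6 \left(1 + 2 \cdot 1 \cdot 5 \cdot 6\right) = -155 + 5 \cdot 6 \left(1 + 2 \cdot 5 \cdot 6\right) = -155 + 30 \left(1 + 2 \cdot 30\right) = -155 + 30 \left(1 + 60\right) = -155 + 30 \cdot 61 = -155 + 1830 = 1675$)
$q L + 338 = 1675 \cdot 366 + 338 = 613050 + 338 = 613388$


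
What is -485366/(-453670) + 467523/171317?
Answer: 21089471888/5551527385 ≈ 3.7989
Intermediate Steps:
-485366/(-453670) + 467523/171317 = -485366*(-1/453670) + 467523*(1/171317) = 34669/32405 + 467523/171317 = 21089471888/5551527385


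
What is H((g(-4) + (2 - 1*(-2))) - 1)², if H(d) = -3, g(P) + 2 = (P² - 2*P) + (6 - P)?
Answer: 9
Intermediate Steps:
g(P) = 4 + P² - 3*P (g(P) = -2 + ((P² - 2*P) + (6 - P)) = -2 + (6 + P² - 3*P) = 4 + P² - 3*P)
H((g(-4) + (2 - 1*(-2))) - 1)² = (-3)² = 9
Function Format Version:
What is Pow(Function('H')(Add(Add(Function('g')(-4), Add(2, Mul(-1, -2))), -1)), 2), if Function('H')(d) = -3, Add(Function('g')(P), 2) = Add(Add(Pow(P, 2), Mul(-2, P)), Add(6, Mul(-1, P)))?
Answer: 9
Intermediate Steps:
Function('g')(P) = Add(4, Pow(P, 2), Mul(-3, P)) (Function('g')(P) = Add(-2, Add(Add(Pow(P, 2), Mul(-2, P)), Add(6, Mul(-1, P)))) = Add(-2, Add(6, Pow(P, 2), Mul(-3, P))) = Add(4, Pow(P, 2), Mul(-3, P)))
Pow(Function('H')(Add(Add(Function('g')(-4), Add(2, Mul(-1, -2))), -1)), 2) = Pow(-3, 2) = 9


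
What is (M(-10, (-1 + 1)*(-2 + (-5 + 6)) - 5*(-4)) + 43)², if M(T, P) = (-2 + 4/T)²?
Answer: 1485961/625 ≈ 2377.5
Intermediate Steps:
(M(-10, (-1 + 1)*(-2 + (-5 + 6)) - 5*(-4)) + 43)² = (4*(-2 - 10)²/(-10)² + 43)² = (4*(1/100)*(-12)² + 43)² = (4*(1/100)*144 + 43)² = (144/25 + 43)² = (1219/25)² = 1485961/625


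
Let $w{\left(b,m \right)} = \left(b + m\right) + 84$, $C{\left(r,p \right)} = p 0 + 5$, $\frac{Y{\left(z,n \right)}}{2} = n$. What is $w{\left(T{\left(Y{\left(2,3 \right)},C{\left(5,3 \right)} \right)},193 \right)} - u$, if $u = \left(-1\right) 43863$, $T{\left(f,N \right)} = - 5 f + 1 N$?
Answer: $44115$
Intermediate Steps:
$Y{\left(z,n \right)} = 2 n$
$C{\left(r,p \right)} = 5$ ($C{\left(r,p \right)} = 0 + 5 = 5$)
$T{\left(f,N \right)} = N - 5 f$ ($T{\left(f,N \right)} = - 5 f + N = N - 5 f$)
$w{\left(b,m \right)} = 84 + b + m$
$u = -43863$
$w{\left(T{\left(Y{\left(2,3 \right)},C{\left(5,3 \right)} \right)},193 \right)} - u = \left(84 + \left(5 - 5 \cdot 2 \cdot 3\right) + 193\right) - -43863 = \left(84 + \left(5 - 30\right) + 193\right) + 43863 = \left(84 - 25 + 193\right) + 43863 = 252 + 43863 = 44115$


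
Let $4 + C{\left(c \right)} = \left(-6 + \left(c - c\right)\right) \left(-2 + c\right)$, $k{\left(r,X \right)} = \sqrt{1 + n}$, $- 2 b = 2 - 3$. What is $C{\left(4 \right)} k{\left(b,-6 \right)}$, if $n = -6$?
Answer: $- 16 i \sqrt{5} \approx - 35.777 i$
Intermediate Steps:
$b = \frac{1}{2}$ ($b = - \frac{2 - 3}{2} = \left(- \frac{1}{2}\right) \left(-1\right) = \frac{1}{2} \approx 0.5$)
$k{\left(r,X \right)} = i \sqrt{5}$ ($k{\left(r,X \right)} = \sqrt{1 - 6} = \sqrt{-5} = i \sqrt{5}$)
$C{\left(c \right)} = 8 - 6 c$ ($C{\left(c \right)} = -4 + \left(-6 + \left(c - c\right)\right) \left(-2 + c\right) = -4 + \left(-6 + 0\right) \left(-2 + c\right) = -4 - 6 \left(-2 + c\right) = -4 - \left(-12 + 6 c\right) = 8 - 6 c$)
$C{\left(4 \right)} k{\left(b,-6 \right)} = \left(8 - 24\right) i \sqrt{5} = - 16 i \sqrt{5}$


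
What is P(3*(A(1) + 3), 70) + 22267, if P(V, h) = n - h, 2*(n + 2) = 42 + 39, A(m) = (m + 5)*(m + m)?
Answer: 44471/2 ≈ 22236.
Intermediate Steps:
A(m) = 2*m*(5 + m) (A(m) = (5 + m)*(2*m) = 2*m*(5 + m))
n = 77/2 (n = -2 + (42 + 39)/2 = -2 + (1/2)*81 = -2 + 81/2 = 77/2 ≈ 38.500)
P(V, h) = 77/2 - h
P(3*(A(1) + 3), 70) + 22267 = (77/2 - 1*70) + 22267 = (77/2 - 70) + 22267 = -63/2 + 22267 = 44471/2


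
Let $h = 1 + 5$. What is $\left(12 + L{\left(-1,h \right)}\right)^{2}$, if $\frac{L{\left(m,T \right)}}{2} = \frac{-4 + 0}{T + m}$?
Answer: $\frac{2704}{25} \approx 108.16$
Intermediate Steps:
$h = 6$
$L{\left(m,T \right)} = - \frac{8}{T + m}$ ($L{\left(m,T \right)} = 2 \frac{-4 + 0}{T + m} = 2 \left(- \frac{4}{T + m}\right) = - \frac{8}{T + m}$)
$\left(12 + L{\left(-1,h \right)}\right)^{2} = \left(12 - \frac{8}{6 - 1}\right)^{2} = \left(12 - \frac{8}{5}\right)^{2} = \left(\frac{52}{5}\right)^{2} = \frac{2704}{25}$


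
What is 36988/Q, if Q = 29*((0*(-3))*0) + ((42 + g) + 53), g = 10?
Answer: 5284/15 ≈ 352.27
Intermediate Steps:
Q = 105 (Q = 29*((0*(-3))*0) + ((42 + 10) + 53) = 29*(0*0) + (52 + 53) = 29*0 + 105 = 0 + 105 = 105)
36988/Q = 36988/105 = 36988*(1/105) = 5284/15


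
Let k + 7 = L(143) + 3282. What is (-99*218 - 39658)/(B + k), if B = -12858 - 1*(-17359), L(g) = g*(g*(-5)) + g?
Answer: 30620/47163 ≈ 0.64924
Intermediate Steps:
L(g) = g - 5*g² (L(g) = g*(-5*g) + g = -5*g² + g = g - 5*g²)
B = 4501 (B = -12858 + 17359 = 4501)
k = -98827 (k = -7 + (143*(1 - 5*143) + 3282) = -7 + (143*(1 - 715) + 3282) = -7 + (143*(-714) + 3282) = -7 + (-102102 + 3282) = -7 - 98820 = -98827)
(-99*218 - 39658)/(B + k) = (-99*218 - 39658)/(4501 - 98827) = (-21582 - 39658)/(-94326) = -61240*(-1/94326) = 30620/47163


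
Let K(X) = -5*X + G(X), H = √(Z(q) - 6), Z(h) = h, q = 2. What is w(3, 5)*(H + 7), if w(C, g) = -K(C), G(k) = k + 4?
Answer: 56 + 16*I ≈ 56.0 + 16.0*I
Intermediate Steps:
G(k) = 4 + k
H = 2*I (H = √(2 - 6) = √(-4) = 2*I ≈ 2.0*I)
K(X) = 4 - 4*X (K(X) = -5*X + (4 + X) = 4 - 4*X)
w(C, g) = -4 + 4*C (w(C, g) = -(4 - 4*C) = -4 + 4*C)
w(3, 5)*(H + 7) = (-4 + 4*3)*(2*I + 7) = (-4 + 12)*(7 + 2*I) = 8*(7 + 2*I) = 56 + 16*I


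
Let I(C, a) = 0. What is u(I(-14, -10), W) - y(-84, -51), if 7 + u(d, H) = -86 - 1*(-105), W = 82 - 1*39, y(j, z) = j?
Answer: 96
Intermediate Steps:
W = 43 (W = 82 - 39 = 43)
u(d, H) = 12 (u(d, H) = -7 + (-86 - 1*(-105)) = -7 + (-86 + 105) = -7 + 19 = 12)
u(I(-14, -10), W) - y(-84, -51) = 12 - 1*(-84) = 12 + 84 = 96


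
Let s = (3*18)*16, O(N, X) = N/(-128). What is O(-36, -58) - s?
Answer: -27639/32 ≈ -863.72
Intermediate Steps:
O(N, X) = -N/128 (O(N, X) = N*(-1/128) = -N/128)
s = 864 (s = 54*16 = 864)
O(-36, -58) - s = -1/128*(-36) - 1*864 = 9/32 - 864 = -27639/32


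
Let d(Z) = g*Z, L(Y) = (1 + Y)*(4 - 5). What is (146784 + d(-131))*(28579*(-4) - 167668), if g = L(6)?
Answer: -41649318784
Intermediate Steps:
L(Y) = -1 - Y (L(Y) = (1 + Y)*(-1) = -1 - Y)
g = -7 (g = -1 - 1*6 = -1 - 6 = -7)
d(Z) = -7*Z
(146784 + d(-131))*(28579*(-4) - 167668) = (146784 - 7*(-131))*(28579*(-4) - 167668) = (146784 + 917)*(-114316 - 167668) = 147701*(-281984) = -41649318784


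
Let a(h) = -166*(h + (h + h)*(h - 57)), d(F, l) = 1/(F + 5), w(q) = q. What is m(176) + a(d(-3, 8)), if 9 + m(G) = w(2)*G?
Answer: 9639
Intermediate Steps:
d(F, l) = 1/(5 + F)
a(h) = -166*h - 332*h*(-57 + h) (a(h) = -166*(h + (2*h)*(-57 + h)) = -166*(h + 2*h*(-57 + h)) = -166*h - 332*h*(-57 + h))
m(G) = -9 + 2*G
m(176) + a(d(-3, 8)) = (-9 + 2*176) + 166*(113 - 2/(5 - 3))/(5 - 3) = (-9 + 352) + 166*(113 - 2/2)/2 = 343 + 166*(1/2)*(113 - 2*1/2) = 343 + 166*(1/2)*(113 - 1) = 343 + 166*(1/2)*112 = 343 + 9296 = 9639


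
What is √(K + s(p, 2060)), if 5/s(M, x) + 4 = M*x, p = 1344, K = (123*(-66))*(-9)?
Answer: √140011364589670483/1384318 ≈ 270.30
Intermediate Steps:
K = 73062 (K = -8118*(-9) = 73062)
s(M, x) = 5/(-4 + M*x)
√(K + s(p, 2060)) = √(73062 + 5/(-4 + 1344*2060)) = √(73062 + 5/(-4 + 2768640)) = √(73062 + 5/2768636) = √(202282083437/2768636) = √140011364589670483/1384318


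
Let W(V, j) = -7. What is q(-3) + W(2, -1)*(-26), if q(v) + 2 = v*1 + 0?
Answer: 177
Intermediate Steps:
q(v) = -2 + v (q(v) = -2 + (v*1 + 0) = -2 + (v + 0) = -2 + v)
q(-3) + W(2, -1)*(-26) = (-2 - 3) - 7*(-26) = -5 + 182 = 177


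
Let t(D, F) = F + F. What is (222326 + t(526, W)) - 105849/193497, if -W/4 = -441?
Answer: 14567321863/64499 ≈ 2.2585e+5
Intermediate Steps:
W = 1764 (W = -4*(-441) = 1764)
t(D, F) = 2*F
(222326 + t(526, W)) - 105849/193497 = (222326 + 2*1764) - 105849/193497 = (222326 + 3528) - 105849*1/193497 = 225854 - 35283/64499 = 14567321863/64499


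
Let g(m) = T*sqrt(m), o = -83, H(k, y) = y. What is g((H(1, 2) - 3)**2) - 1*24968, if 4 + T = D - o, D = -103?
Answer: -24992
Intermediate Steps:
T = -24 (T = -4 + (-103 - 1*(-83)) = -4 + (-103 + 83) = -4 - 20 = -24)
g(m) = -24*sqrt(m)
g((H(1, 2) - 3)**2) - 1*24968 = -24*sqrt((2 - 3)**2) - 1*24968 = -24*sqrt((-1)**2) - 24968 = -24*sqrt(1) - 24968 = -24*1 - 24968 = -24 - 24968 = -24992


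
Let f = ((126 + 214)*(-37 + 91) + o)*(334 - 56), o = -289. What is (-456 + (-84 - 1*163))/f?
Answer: -703/5023738 ≈ -0.00013994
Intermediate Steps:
f = 5023738 (f = ((126 + 214)*(-37 + 91) - 289)*(334 - 56) = (340*54 - 289)*278 = (18360 - 289)*278 = 18071*278 = 5023738)
(-456 + (-84 - 1*163))/f = (-456 + (-84 - 1*163))/5023738 = (-456 + (-84 - 163))*(1/5023738) = (-456 - 247)*(1/5023738) = -703*1/5023738 = -703/5023738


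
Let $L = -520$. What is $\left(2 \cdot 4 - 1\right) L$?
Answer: $-3640$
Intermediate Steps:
$\left(2 \cdot 4 - 1\right) L = \left(2 \cdot 4 - 1\right) \left(-520\right) = \left(8 - 1\right) \left(-520\right) = 7 \left(-520\right) = -3640$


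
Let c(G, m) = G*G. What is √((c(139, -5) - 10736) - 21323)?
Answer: I*√12738 ≈ 112.86*I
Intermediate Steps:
c(G, m) = G²
√((c(139, -5) - 10736) - 21323) = √((139² - 10736) - 21323) = √((19321 - 10736) - 21323) = √(8585 - 21323) = √(-12738) = I*√12738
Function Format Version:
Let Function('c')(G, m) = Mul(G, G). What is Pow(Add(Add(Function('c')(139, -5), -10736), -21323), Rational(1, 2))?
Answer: Mul(I, Pow(12738, Rational(1, 2))) ≈ Mul(112.86, I)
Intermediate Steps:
Function('c')(G, m) = Pow(G, 2)
Pow(Add(Add(Function('c')(139, -5), -10736), -21323), Rational(1, 2)) = Pow(Add(Add(Pow(139, 2), -10736), -21323), Rational(1, 2)) = Pow(Add(Add(19321, -10736), -21323), Rational(1, 2)) = Pow(Add(8585, -21323), Rational(1, 2)) = Pow(-12738, Rational(1, 2)) = Mul(I, Pow(12738, Rational(1, 2)))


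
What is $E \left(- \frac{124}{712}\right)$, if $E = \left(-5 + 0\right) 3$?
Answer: $\frac{465}{178} \approx 2.6124$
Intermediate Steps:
$E = -15$ ($E = \left(-5\right) 3 = -15$)
$E \left(- \frac{124}{712}\right) = - 15 \left(- \frac{124}{712}\right) = - 15 \left(\left(-124\right) \frac{1}{712}\right) = \left(-15\right) \left(- \frac{31}{178}\right) = \frac{465}{178}$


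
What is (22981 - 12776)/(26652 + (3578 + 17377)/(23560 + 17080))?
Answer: 653120/1705761 ≈ 0.38289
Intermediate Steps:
(22981 - 12776)/(26652 + (3578 + 17377)/(23560 + 17080)) = 10205/(26652 + 20955/40640) = 10205/(26652 + 20955*(1/40640)) = 10205/(26652 + 33/64) = 10205/(1705761/64) = 10205*(64/1705761) = 653120/1705761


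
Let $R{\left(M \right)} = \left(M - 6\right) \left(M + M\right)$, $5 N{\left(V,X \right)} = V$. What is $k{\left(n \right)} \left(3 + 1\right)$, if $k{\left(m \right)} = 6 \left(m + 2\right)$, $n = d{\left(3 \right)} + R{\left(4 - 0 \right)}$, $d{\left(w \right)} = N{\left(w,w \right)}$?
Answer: $- \frac{1608}{5} \approx -321.6$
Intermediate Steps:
$N{\left(V,X \right)} = \frac{V}{5}$
$d{\left(w \right)} = \frac{w}{5}$
$R{\left(M \right)} = 2 M \left(-6 + M\right)$ ($R{\left(M \right)} = \left(-6 + M\right) 2 M = 2 M \left(-6 + M\right)$)
$n = - \frac{77}{5}$ ($n = \frac{1}{5} \cdot 3 + 2 \left(4 - 0\right) \left(-6 + \left(4 - 0\right)\right) = \frac{3}{5} + 2 \left(4 + 0\right) \left(-6 + \left(4 + 0\right)\right) = \frac{3}{5} + 2 \cdot 4 \left(-6 + 4\right) = \frac{3}{5} + 2 \cdot 4 \left(-2\right) = \frac{3}{5} - 16 = - \frac{77}{5} \approx -15.4$)
$k{\left(m \right)} = 12 + 6 m$ ($k{\left(m \right)} = 6 \left(2 + m\right) = 12 + 6 m$)
$k{\left(n \right)} \left(3 + 1\right) = \left(12 + 6 \left(- \frac{77}{5}\right)\right) \left(3 + 1\right) = \left(12 - \frac{462}{5}\right) 4 = \left(- \frac{402}{5}\right) 4 = - \frac{1608}{5}$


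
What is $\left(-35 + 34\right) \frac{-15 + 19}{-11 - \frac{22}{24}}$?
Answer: $\frac{48}{143} \approx 0.33566$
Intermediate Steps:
$\left(-35 + 34\right) \frac{-15 + 19}{-11 - \frac{22}{24}} = - \frac{4}{-11 - \frac{11}{12}} = - \frac{4}{- \frac{143}{12}} = - \frac{4 \left(-12\right)}{143} = \left(-1\right) \left(- \frac{48}{143}\right) = \frac{48}{143}$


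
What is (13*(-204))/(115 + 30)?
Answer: -2652/145 ≈ -18.290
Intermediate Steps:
(13*(-204))/(115 + 30) = -2652/145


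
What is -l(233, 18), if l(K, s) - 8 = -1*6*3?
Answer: 10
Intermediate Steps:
l(K, s) = -10 (l(K, s) = 8 - 1*6*3 = 8 - 6*3 = 8 - 18 = -10)
-l(233, 18) = -1*(-10) = 10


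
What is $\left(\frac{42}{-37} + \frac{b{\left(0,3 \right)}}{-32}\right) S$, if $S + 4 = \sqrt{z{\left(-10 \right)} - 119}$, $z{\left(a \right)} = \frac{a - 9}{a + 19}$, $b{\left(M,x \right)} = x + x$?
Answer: $\frac{783}{148} - \frac{261 i \sqrt{1090}}{592} \approx 5.2905 - 14.556 i$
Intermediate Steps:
$b{\left(M,x \right)} = 2 x$
$z{\left(a \right)} = \frac{-9 + a}{19 + a}$
$S = -4 + \frac{i \sqrt{1090}}{3}$ ($S = -4 + \sqrt{\frac{-9 - 10}{19 - 10} - 119} = -4 + \sqrt{\frac{1}{9} \left(-19\right) - 119} = -4 + \sqrt{- \frac{19}{9} - 119} = -4 + \sqrt{- \frac{1090}{9}} = -4 + \frac{i \sqrt{1090}}{3} \approx -4.0 + 11.005 i$)
$\left(\frac{42}{-37} + \frac{b{\left(0,3 \right)}}{-32}\right) S = \left(\frac{42}{-37} + \frac{2 \cdot 3}{-32}\right) \left(-4 + \frac{i \sqrt{1090}}{3}\right) = \left(42 \left(- \frac{1}{37}\right) + 6 \left(- \frac{1}{32}\right)\right) \left(-4 + \frac{i \sqrt{1090}}{3}\right) = \left(- \frac{42}{37} - \frac{3}{16}\right) \left(-4 + \frac{i \sqrt{1090}}{3}\right) = - \frac{783 \left(-4 + \frac{i \sqrt{1090}}{3}\right)}{592} = \frac{783}{148} - \frac{261 i \sqrt{1090}}{592}$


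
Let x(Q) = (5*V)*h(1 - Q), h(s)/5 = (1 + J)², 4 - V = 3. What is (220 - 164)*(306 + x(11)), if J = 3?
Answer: 39536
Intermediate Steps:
V = 1 (V = 4 - 1*3 = 4 - 3 = 1)
h(s) = 80 (h(s) = 5*(1 + 3)² = 5*4² = 5*16 = 80)
x(Q) = 400 (x(Q) = (5*1)*80 = 5*80 = 400)
(220 - 164)*(306 + x(11)) = (220 - 164)*(306 + 400) = 56*706 = 39536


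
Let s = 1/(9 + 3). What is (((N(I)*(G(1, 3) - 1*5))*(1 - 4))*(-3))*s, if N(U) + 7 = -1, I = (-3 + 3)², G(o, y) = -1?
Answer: 36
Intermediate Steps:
I = 0 (I = 0² = 0)
s = 1/12 ≈ 0.083333
N(U) = -8 (N(U) = -7 - 1 = -8)
(((N(I)*(G(1, 3) - 1*5))*(1 - 4))*(-3))*s = (((-8*(-1 - 1*5))*(1 - 4))*(-3))*(1/12) = ((-8*(-1 - 5)*(-3))*(-3))*(1/12) = ((-8*(-6)*(-3))*(-3))*(1/12) = ((48*(-3))*(-3))*(1/12) = -144*(-3)*(1/12) = 432*(1/12) = 36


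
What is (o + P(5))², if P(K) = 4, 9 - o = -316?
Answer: 108241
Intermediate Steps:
o = 325 (o = 9 - 1*(-316) = 9 + 316 = 325)
(o + P(5))² = (325 + 4)² = 329² = 108241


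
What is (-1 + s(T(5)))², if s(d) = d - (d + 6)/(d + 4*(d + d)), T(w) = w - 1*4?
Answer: 49/81 ≈ 0.60494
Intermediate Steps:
T(w) = -4 + w (T(w) = w - 4 = -4 + w)
s(d) = d - (6 + d)/(9*d) (s(d) = d - (6 + d)/(d + 4*(2*d)) = d - (6 + d)/(d + 8*d) = d - (6 + d)/(9*d))
(-1 + s(T(5)))² = (-1 + (-⅑ + (-4 + 5) - 2/(3*(-4 + 5))))² = (-1 + (-⅑ + 1 - ⅔/1))² = (-1 + (-⅑ + 1 - ⅔*1))² = (-1 + (-⅑ + 1 - ⅔))² = (-1 + 2/9)² = (-7/9)² = 49/81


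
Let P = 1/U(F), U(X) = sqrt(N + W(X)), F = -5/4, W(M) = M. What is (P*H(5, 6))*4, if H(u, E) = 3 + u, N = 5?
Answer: 64*sqrt(15)/15 ≈ 16.525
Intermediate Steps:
F = -5/4 (F = -5*1/4 = -5/4 ≈ -1.2500)
U(X) = sqrt(5 + X)
P = 2*sqrt(15)/15 (P = 1/(sqrt(5 - 5/4)) = 1/(sqrt(15/4)) = 1/(sqrt(15)/2) = 2*sqrt(15)/15 ≈ 0.51640)
(P*H(5, 6))*4 = ((2*sqrt(15)/15)*(3 + 5))*4 = ((2*sqrt(15)/15)*8)*4 = (16*sqrt(15)/15)*4 = 64*sqrt(15)/15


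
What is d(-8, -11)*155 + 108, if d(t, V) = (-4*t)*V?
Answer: -54452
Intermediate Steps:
d(t, V) = -4*V*t
d(-8, -11)*155 + 108 = -4*(-11)*(-8)*155 + 108 = -352*155 + 108 = -54560 + 108 = -54452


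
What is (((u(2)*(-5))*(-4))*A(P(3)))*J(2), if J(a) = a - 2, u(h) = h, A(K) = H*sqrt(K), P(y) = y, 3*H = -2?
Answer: 0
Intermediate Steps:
H = -2/3 (H = (1/3)*(-2) = -2/3 ≈ -0.66667)
A(K) = -2*sqrt(K)/3
J(a) = -2 + a
(((u(2)*(-5))*(-4))*A(P(3)))*J(2) = (((2*(-5))*(-4))*(-2*sqrt(3)/3))*(-2 + 2) = ((-10*(-4))*(-2*sqrt(3)/3))*0 = (40*(-2*sqrt(3)/3))*0 = -80*sqrt(3)/3*0 = 0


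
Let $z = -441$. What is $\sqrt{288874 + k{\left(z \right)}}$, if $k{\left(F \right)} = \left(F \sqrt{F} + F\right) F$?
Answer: $\sqrt{483355 + 4084101 i} \approx 1515.9 + 1347.1 i$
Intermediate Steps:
$k{\left(F \right)} = F \left(F + F^{\frac{3}{2}}\right)$ ($k{\left(F \right)} = \left(F^{\frac{3}{2}} + F\right) F = \left(F + F^{\frac{3}{2}}\right) F = F \left(F + F^{\frac{3}{2}}\right)$)
$\sqrt{288874 + k{\left(z \right)}} = \sqrt{288874 + \left(\left(-441\right)^{2} + \left(-441\right)^{\frac{5}{2}}\right)} = \sqrt{288874 + \left(194481 + 4084101 i\right)} = \sqrt{483355 + 4084101 i}$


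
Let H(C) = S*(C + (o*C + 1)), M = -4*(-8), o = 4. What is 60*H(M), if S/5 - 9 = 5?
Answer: 676200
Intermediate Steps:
S = 70 (S = 45 + 5*5 = 45 + 25 = 70)
M = 32
H(C) = 70 + 350*C (H(C) = 70*(C + (4*C + 1)) = 70*(C + (1 + 4*C)) = 70*(1 + 5*C) = 70 + 350*C)
60*H(M) = 60*(70 + 350*32) = 60*(70 + 11200) = 60*11270 = 676200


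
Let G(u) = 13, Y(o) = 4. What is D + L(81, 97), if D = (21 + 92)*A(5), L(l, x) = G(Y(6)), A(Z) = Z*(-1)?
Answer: -552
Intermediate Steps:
A(Z) = -Z
L(l, x) = 13
D = -565 (D = (21 + 92)*(-1*5) = 113*(-5) = -565)
D + L(81, 97) = -565 + 13 = -552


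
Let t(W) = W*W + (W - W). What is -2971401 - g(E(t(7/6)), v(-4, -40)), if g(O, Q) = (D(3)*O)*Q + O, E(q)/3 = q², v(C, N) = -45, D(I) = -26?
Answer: -1286456803/432 ≈ -2.9779e+6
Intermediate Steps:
t(W) = W² (t(W) = W² + 0 = W²)
E(q) = 3*q²
g(O, Q) = O - 26*O*Q (g(O, Q) = (-26*O)*Q + O = -26*O*Q + O = O - 26*O*Q)
-2971401 - g(E(t(7/6)), v(-4, -40)) = -2971401 - 3*((7/6)²)²*(1 - 26*(-45)) = -2971401 - 3*((7*(⅙))²)²*(1 + 1170) = -2971401 - 3*((7/6)²)²*1171 = -2971401 - 3*(49/36)²*1171 = -2971401 - 3*(2401/1296)*1171 = -2971401 - 2401*1171/432 = -2971401 - 1*2811571/432 = -2971401 - 2811571/432 = -1286456803/432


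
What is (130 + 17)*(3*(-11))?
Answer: -4851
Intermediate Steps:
(130 + 17)*(3*(-11)) = 147*(-33) = -4851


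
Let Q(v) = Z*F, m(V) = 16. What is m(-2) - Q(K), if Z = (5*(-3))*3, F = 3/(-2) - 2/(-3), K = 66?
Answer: -43/2 ≈ -21.500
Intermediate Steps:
F = -5/6 (F = 3*(-1/2) - 2*(-1/3) = -3/2 + 2/3 = -5/6 ≈ -0.83333)
Z = -45 (Z = -15*3 = -45)
Q(v) = 75/2 (Q(v) = -45*(-5/6) = 75/2)
m(-2) - Q(K) = 16 - 1*75/2 = 16 - 75/2 = -43/2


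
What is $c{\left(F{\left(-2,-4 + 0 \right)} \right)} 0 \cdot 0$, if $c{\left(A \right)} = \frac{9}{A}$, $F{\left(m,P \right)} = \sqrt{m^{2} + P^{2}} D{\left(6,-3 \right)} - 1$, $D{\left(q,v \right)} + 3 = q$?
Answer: $0$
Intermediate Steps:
$D{\left(q,v \right)} = -3 + q$
$F{\left(m,P \right)} = -1 + 3 \sqrt{P^{2} + m^{2}}$ ($F{\left(m,P \right)} = \sqrt{m^{2} + P^{2}} \left(-3 + 6\right) - 1 = \sqrt{P^{2} + m^{2}} \cdot 3 - 1 = 3 \sqrt{P^{2} + m^{2}} - 1 = -1 + 3 \sqrt{P^{2} + m^{2}}$)
$c{\left(F{\left(-2,-4 + 0 \right)} \right)} 0 \cdot 0 = \frac{9}{-1 + 3 \sqrt{\left(-4 + 0\right)^{2} + \left(-2\right)^{2}}} \cdot 0 \cdot 0 = \frac{9}{-1 + 3 \sqrt{\left(-4\right)^{2} + 4}} \cdot 0 = \frac{9}{-1 + 3 \sqrt{16 + 4}} \cdot 0 = \frac{9}{-1 + 3 \sqrt{20}} \cdot 0 = \frac{9}{-1 + 3 \cdot 2 \sqrt{5}} \cdot 0 = \frac{9}{-1 + 6 \sqrt{5}} \cdot 0 = 0$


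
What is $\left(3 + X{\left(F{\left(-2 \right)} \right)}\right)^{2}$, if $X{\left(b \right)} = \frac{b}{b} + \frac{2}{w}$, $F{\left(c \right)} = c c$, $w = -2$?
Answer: $9$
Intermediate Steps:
$F{\left(c \right)} = c^{2}$
$X{\left(b \right)} = 0$ ($X{\left(b \right)} = \frac{b}{b} + \frac{2}{-2} = 1 + 2 \left(- \frac{1}{2}\right) = 1 - 1 = 0$)
$\left(3 + X{\left(F{\left(-2 \right)} \right)}\right)^{2} = \left(3 + 0\right)^{2} = 3^{2} = 9$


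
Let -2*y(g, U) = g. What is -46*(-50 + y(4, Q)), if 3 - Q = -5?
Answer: 2392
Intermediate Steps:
Q = 8 (Q = 3 - 1*(-5) = 3 + 5 = 8)
y(g, U) = -g/2
-46*(-50 + y(4, Q)) = -46*(-50 - ½*4) = -46*(-50 - 2) = -46*(-52) = 2392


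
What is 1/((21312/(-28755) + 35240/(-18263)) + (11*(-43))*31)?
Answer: -58350285/855746067539 ≈ -6.8186e-5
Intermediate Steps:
1/((21312/(-28755) + 35240/(-18263)) + (11*(-43))*31) = 1/((21312*(-1/28755) + 35240*(-1/18263)) - 473*31) = 1/((-2368/3195 - 35240/18263) - 14663) = 1/(-155838584/58350285 - 14663) = 1/(-855746067539/58350285) = -58350285/855746067539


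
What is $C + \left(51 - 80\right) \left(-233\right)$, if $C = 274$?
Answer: $7031$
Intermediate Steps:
$C + \left(51 - 80\right) \left(-233\right) = 274 + \left(51 - 80\right) \left(-233\right) = 274 - -6757 = 274 + 6757 = 7031$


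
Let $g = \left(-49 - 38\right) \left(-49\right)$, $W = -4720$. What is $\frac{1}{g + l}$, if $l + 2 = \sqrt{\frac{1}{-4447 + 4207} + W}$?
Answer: $\frac{1022640}{4358601841} - \frac{4 i \sqrt{16992015}}{4358601841} \approx 0.00023463 - 3.783 \cdot 10^{-6} i$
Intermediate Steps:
$g = 4263$ ($g = \left(-87\right) \left(-49\right) = 4263$)
$l = -2 + \frac{i \sqrt{16992015}}{60}$ ($l = -2 + \sqrt{\frac{1}{-4447 + 4207} - 4720} = -2 + \sqrt{\frac{1}{-240} - 4720} = -2 + \sqrt{- \frac{1}{240} - 4720} = -2 + \sqrt{- \frac{1132801}{240}} = -2 + \frac{i \sqrt{16992015}}{60} \approx -2.0 + 68.702 i$)
$\frac{1}{g + l} = \frac{1}{4263 - \left(2 - \frac{i \sqrt{16992015}}{60}\right)} = \frac{1}{4261 + \frac{i \sqrt{16992015}}{60}}$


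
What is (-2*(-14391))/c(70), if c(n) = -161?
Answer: -28782/161 ≈ -178.77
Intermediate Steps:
(-2*(-14391))/c(70) = -2*(-14391)/(-161) = 28782*(-1/161) = -28782/161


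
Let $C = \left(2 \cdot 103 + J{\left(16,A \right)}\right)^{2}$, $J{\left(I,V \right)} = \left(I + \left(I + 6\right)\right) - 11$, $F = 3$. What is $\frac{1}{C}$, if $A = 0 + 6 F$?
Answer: $\frac{1}{54289} \approx 1.842 \cdot 10^{-5}$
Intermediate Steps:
$A = 18$ ($A = 0 + 6 \cdot 3 = 0 + 18 = 18$)
$J{\left(I,V \right)} = -5 + 2 I$ ($J{\left(I,V \right)} = \left(I + \left(6 + I\right)\right) - 11 = \left(6 + 2 I\right) - 11 = -5 + 2 I$)
$C = 54289$ ($C = \left(2 \cdot 103 + \left(-5 + 2 \cdot 16\right)\right)^{2} = \left(206 + \left(-5 + 32\right)\right)^{2} = \left(206 + 27\right)^{2} = 233^{2} = 54289$)
$\frac{1}{C} = \frac{1}{54289}$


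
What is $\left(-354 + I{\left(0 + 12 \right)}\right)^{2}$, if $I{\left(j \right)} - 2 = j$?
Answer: $115600$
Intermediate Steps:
$I{\left(j \right)} = 2 + j$
$\left(-354 + I{\left(0 + 12 \right)}\right)^{2} = \left(-354 + \left(2 + \left(0 + 12\right)\right)\right)^{2} = \left(-354 + \left(2 + 12\right)\right)^{2} = \left(-354 + 14\right)^{2} = \left(-340\right)^{2} = 115600$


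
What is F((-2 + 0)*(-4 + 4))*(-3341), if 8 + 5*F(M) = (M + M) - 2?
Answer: 6682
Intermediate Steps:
F(M) = -2 + 2*M/5 (F(M) = -8/5 + ((M + M) - 2)/5 = -8/5 + (2*M - 2)/5 = -8/5 + (-2 + 2*M)/5 = -8/5 + (-⅖ + 2*M/5) = -2 + 2*M/5)
F((-2 + 0)*(-4 + 4))*(-3341) = (-2 + 2*((-2 + 0)*(-4 + 4))/5)*(-3341) = (-2 + 2*(-2*0)/5)*(-3341) = (-2 + (⅖)*0)*(-3341) = (-2 + 0)*(-3341) = -2*(-3341) = 6682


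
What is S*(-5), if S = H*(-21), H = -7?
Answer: -735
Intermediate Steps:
S = 147 (S = -7*(-21) = 147)
S*(-5) = 147*(-5) = -735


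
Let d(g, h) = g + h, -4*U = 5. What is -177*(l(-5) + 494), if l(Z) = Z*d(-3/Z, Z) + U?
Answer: -364443/4 ≈ -91111.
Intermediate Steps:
U = -5/4 (U = -¼*5 = -5/4 ≈ -1.2500)
l(Z) = -5/4 + Z*(Z - 3/Z) (l(Z) = Z*(-3/Z + Z) - 5/4 = Z*(Z - 3/Z) - 5/4 = -5/4 + Z*(Z - 3/Z))
-177*(l(-5) + 494) = -177*((-17/4 + (-5)²) + 494) = -177*((-17/4 + 25) + 494) = -177*(83/4 + 494) = -177*2059/4 = -364443/4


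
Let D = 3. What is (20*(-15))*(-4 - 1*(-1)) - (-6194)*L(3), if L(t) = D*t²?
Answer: 168138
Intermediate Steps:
L(t) = 3*t²
(20*(-15))*(-4 - 1*(-1)) - (-6194)*L(3) = (20*(-15))*(-4 - 1*(-1)) - (-6194)*3*3² = -300*(-4 + 1) - (-6194)*3*9 = -300*(-3) - (-6194)*27 = 900 - 1*(-167238) = 900 + 167238 = 168138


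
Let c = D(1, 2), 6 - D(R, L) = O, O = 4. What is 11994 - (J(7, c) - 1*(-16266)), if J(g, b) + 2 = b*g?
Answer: -4284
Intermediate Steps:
D(R, L) = 2 (D(R, L) = 6 - 1*4 = 6 - 4 = 2)
c = 2
J(g, b) = -2 + b*g
11994 - (J(7, c) - 1*(-16266)) = 11994 - ((-2 + 2*7) - 1*(-16266)) = 11994 - ((-2 + 14) + 16266) = 11994 - (12 + 16266) = 11994 - 1*16278 = 11994 - 16278 = -4284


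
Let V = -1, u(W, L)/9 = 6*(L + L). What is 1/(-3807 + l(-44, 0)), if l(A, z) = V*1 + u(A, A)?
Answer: -1/8560 ≈ -0.00011682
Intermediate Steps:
u(W, L) = 108*L (u(W, L) = 9*(6*(L + L)) = 9*(6*(2*L)) = 9*(12*L) = 108*L)
l(A, z) = -1 + 108*A (l(A, z) = -1*1 + 108*A = -1 + 108*A)
1/(-3807 + l(-44, 0)) = 1/(-3807 + (-1 + 108*(-44))) = 1/(-3807 + (-1 - 4752)) = 1/(-3807 - 4753) = 1/(-8560) = -1/8560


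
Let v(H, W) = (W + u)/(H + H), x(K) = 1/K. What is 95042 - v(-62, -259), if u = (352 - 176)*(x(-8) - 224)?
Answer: 11745503/124 ≈ 94722.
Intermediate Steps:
u = -39446 (u = (352 - 176)*(1/(-8) - 224) = 176*(-⅛ - 224) = 176*(-1793/8) = -39446)
v(H, W) = (-39446 + W)/(2*H) (v(H, W) = (W - 39446)/(H + H) = (-39446 + W)/((2*H)) = (-39446 + W)*(1/(2*H)) = (-39446 + W)/(2*H))
95042 - v(-62, -259) = 95042 - (-39446 - 259)/(2*(-62)) = 95042 - (-1)*(-39705)/(2*62) = 95042 - 1*39705/124 = 95042 - 39705/124 = 11745503/124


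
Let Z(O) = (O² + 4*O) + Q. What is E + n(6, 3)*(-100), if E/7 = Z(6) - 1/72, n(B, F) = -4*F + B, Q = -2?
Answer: 72425/72 ≈ 1005.9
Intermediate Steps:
Z(O) = -2 + O² + 4*O (Z(O) = (O² + 4*O) - 2 = -2 + O² + 4*O)
n(B, F) = B - 4*F
E = 29225/72 (E = 7*((-2 + 6² + 4*6) - 1/72) = 7*((-2 + 36 + 24) - 1*1/72) = 7*(58 - 1/72) = 7*(4175/72) = 29225/72 ≈ 405.90)
E + n(6, 3)*(-100) = 29225/72 + (6 - 4*3)*(-100) = 29225/72 + (6 - 12)*(-100) = 29225/72 - 6*(-100) = 29225/72 + 600 = 72425/72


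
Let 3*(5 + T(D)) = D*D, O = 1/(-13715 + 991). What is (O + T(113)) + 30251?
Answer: 1317023065/38172 ≈ 34502.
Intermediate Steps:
O = -1/12724 (O = 1/(-12724) = -1/12724 ≈ -7.8592e-5)
T(D) = -5 + D²/3 (T(D) = -5 + (D*D)/3 = -5 + D²/3)
(O + T(113)) + 30251 = (-1/12724 + (-5 + (⅓)*113²)) + 30251 = (-1/12724 + (-5 + (⅓)*12769)) + 30251 = (-1/12724 + (-5 + 12769/3)) + 30251 = (-1/12724 + 12754/3) + 30251 = 162281893/38172 + 30251 = 1317023065/38172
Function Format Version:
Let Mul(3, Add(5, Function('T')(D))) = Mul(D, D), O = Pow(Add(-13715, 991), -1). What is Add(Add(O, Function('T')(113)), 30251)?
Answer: Rational(1317023065, 38172) ≈ 34502.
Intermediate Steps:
O = Rational(-1, 12724) (O = Pow(-12724, -1) = Rational(-1, 12724) ≈ -7.8592e-5)
Function('T')(D) = Add(-5, Mul(Rational(1, 3), Pow(D, 2))) (Function('T')(D) = Add(-5, Mul(Rational(1, 3), Mul(D, D))) = Add(-5, Mul(Rational(1, 3), Pow(D, 2))))
Add(Add(O, Function('T')(113)), 30251) = Add(Add(Rational(-1, 12724), Add(-5, Mul(Rational(1, 3), Pow(113, 2)))), 30251) = Add(Add(Rational(-1, 12724), Add(-5, Mul(Rational(1, 3), 12769))), 30251) = Add(Add(Rational(-1, 12724), Add(-5, Rational(12769, 3))), 30251) = Add(Add(Rational(-1, 12724), Rational(12754, 3)), 30251) = Add(Rational(162281893, 38172), 30251) = Rational(1317023065, 38172)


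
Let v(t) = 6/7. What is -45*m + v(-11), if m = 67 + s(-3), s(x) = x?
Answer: -20154/7 ≈ -2879.1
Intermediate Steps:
v(t) = 6/7 (v(t) = 6*(⅐) = 6/7)
m = 64 (m = 67 - 3 = 64)
-45*m + v(-11) = -45*64 + 6/7 = -2880 + 6/7 = -20154/7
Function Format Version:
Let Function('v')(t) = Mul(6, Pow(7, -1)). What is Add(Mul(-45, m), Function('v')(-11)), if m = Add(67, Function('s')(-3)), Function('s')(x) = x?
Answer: Rational(-20154, 7) ≈ -2879.1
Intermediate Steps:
Function('v')(t) = Rational(6, 7) (Function('v')(t) = Mul(6, Rational(1, 7)) = Rational(6, 7))
m = 64 (m = Add(67, -3) = 64)
Add(Mul(-45, m), Function('v')(-11)) = Add(Mul(-45, 64), Rational(6, 7)) = Add(-2880, Rational(6, 7)) = Rational(-20154, 7)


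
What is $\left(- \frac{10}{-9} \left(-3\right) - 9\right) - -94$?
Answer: $\frac{245}{3} \approx 81.667$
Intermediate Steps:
$\left(- \frac{10}{-9} \left(-3\right) - 9\right) - -94 = \left(\left(-10\right) \left(- \frac{1}{9}\right) \left(-3\right) - 9\right) + 94 = \left(\frac{10}{9} \left(-3\right) - 9\right) + 94 = \left(- \frac{10}{3} - 9\right) + 94 = - \frac{37}{3} + 94 = \frac{245}{3}$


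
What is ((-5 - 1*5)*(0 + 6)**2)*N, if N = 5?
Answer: -1800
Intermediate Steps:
((-5 - 1*5)*(0 + 6)**2)*N = ((-5 - 1*5)*(0 + 6)**2)*5 = ((-5 - 5)*6**2)*5 = -10*36*5 = -360*5 = -1800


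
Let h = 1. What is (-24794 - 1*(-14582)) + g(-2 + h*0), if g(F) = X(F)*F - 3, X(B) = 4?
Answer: -10223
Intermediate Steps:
g(F) = -3 + 4*F (g(F) = 4*F - 3 = -3 + 4*F)
(-24794 - 1*(-14582)) + g(-2 + h*0) = (-24794 - 1*(-14582)) + (-3 + 4*(-2 + 1*0)) = (-24794 + 14582) + (-3 + 4*(-2 + 0)) = -10212 + (-3 + 4*(-2)) = -10212 + (-3 - 8) = -10212 - 11 = -10223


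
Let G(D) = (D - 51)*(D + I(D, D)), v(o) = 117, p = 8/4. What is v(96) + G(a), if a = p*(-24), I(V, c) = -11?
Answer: 5958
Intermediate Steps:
p = 2 (p = 8*(¼) = 2)
a = -48 (a = 2*(-24) = -48)
G(D) = (-51 + D)*(-11 + D) (G(D) = (D - 51)*(D - 11) = (-51 + D)*(-11 + D))
v(96) + G(a) = 117 + (561 + (-48)² - 62*(-48)) = 117 + (561 + 2304 + 2976) = 117 + 5841 = 5958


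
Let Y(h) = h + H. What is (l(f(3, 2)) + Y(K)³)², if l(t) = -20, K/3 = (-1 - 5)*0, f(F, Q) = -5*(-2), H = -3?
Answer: 2209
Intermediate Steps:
f(F, Q) = 10
K = 0 (K = 3*((-1 - 5)*0) = 3*(-6*0) = 3*0 = 0)
Y(h) = -3 + h (Y(h) = h - 3 = -3 + h)
(l(f(3, 2)) + Y(K)³)² = (-20 + (-3 + 0)³)² = (-20 + (-3)³)² = (-20 - 27)² = (-47)² = 2209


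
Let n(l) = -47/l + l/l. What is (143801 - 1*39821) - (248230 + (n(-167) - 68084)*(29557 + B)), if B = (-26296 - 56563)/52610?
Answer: 8838890241446527/4392935 ≈ 2.0121e+9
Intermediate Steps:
n(l) = 1 - 47/l (n(l) = -47/l + 1 = 1 - 47/l)
B = -82859/52610 (B = -82859*1/52610 = -82859/52610 ≈ -1.5750)
(143801 - 1*39821) - (248230 + (n(-167) - 68084)*(29557 + B)) = (143801 - 1*39821) - (248230 + ((-47 - 167)/(-167) - 68084)*(29557 - 82859/52610)) = (143801 - 39821) - (248230 + (-1/167*(-214) - 68084)*(1554910911/52610)) = 103980 - (248230 + (214/167 - 68084)*(1554910911/52610)) = 103980 - (248230 - 11369814/167*1554910911/52610) = 103980 - (248230 - 8839523922320277/4392935) = 103980 - 1*(-8838433464065227/4392935) = 103980 + 8838433464065227/4392935 = 8838890241446527/4392935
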